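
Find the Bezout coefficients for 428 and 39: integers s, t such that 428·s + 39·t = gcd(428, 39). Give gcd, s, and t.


Euclidean algorithm on (428, 39) — divide until remainder is 0:
  428 = 10 · 39 + 38
  39 = 1 · 38 + 1
  38 = 38 · 1 + 0
gcd(428, 39) = 1.
Track Bezout coefficients alongside the remainders: start with r₀ = 428 = a·1 + b·0 (s = 1, t = 0) and r₁ = 39 = a·0 + b·1 (s = 0, t = 1); each new remainder r_{k+1} = r_{k-1} − q_k·r_k inherits s_{k+1} = s_{k-1} − q_k·s_k, t_{k+1} = t_{k-1} − q_k·t_k, so r_k = a·s_k + b·t_k at every step:
  q = 10: r = 38, s = 1 − 10·0 = 1, t = 0 − 10·1 = -10  (check: 428·1 + 39·(-10) = 38)
  q = 1: r = 1, s = 0 − 1·1 = -1, t = 1 − 1·(-10) = 11  (check: 428·(-1) + 39·11 = 1)
The row with r = 1 (the gcd) gives the Bezout coefficients s = -1, t = 11.
Result: 428 · (-1) + 39 · (11) = 1.

gcd(428, 39) = 1; s = -1, t = 11 (check: 428·(-1) + 39·11 = 1).


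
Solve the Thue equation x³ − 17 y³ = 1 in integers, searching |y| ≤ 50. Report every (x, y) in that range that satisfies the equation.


The equation is x³ - 17y³ = 1. For fixed y, x³ = 17·y³ + 1, so a solution requires the RHS to be a perfect cube.
Strategy: iterate y from -50 to 50, compute RHS = 17·y³ + 1, and check whether it is a (positive or negative) perfect cube.
Check small values of y:
  y = 0: RHS = 1 = (1)³ ⇒ x = 1 works.
  y = 1: RHS = 18 is not a perfect cube.
  y = -1: RHS = -16 is not a perfect cube.
  y = 2: RHS = 137 is not a perfect cube.
  y = -2: RHS = -135 is not a perfect cube.
  y = 3: RHS = 460 is not a perfect cube.
  y = -3: RHS = -458 is not a perfect cube.
Continuing, at y = 7: RHS = 5832 = (18)³ ⇒ x = 18 works.
Searching the remaining y in |y| ≤ 50 finds no further solutions.
Collected solutions: (1, 0), (18, 7).

Solutions (with |y| ≤ 50): (1, 0), (18, 7).


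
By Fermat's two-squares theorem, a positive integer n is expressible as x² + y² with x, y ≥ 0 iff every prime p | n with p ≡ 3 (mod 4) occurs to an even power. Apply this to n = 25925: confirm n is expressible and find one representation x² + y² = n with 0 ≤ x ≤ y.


Step 1: Factor n = 25925 = 5^2 · 17 · 61.
Step 2: Check the mod-4 condition on each prime factor: 5 ≡ 1 (mod 4), exponent 2; 17 ≡ 1 (mod 4), exponent 1; 61 ≡ 1 (mod 4), exponent 1.
All primes ≡ 3 (mod 4) appear to even exponent (or don't appear), so by the two-squares theorem n IS expressible as a sum of two squares.
Step 3: Build a representation. Group n = k² · m with k = 5 and m = 17 · 61 = 1037 (a product of primes ≡ 1 (mod 4)); a representation of m scales to one of n via (k·x)² + (k·y)² = k²(x² + y²). Each prime p ≡ 1 (mod 4) is itself a sum of two squares; find a² by testing p − a² for a perfect square:
  17: 17 − 1² = 16 = 4² ⇒ 17 = 1² + 4².
  61: 61 − 1² = 60, 61 − 2² = 57, 61 − 3² = 52, 61 − 4² = 45, 61 − 5² = 36 = 6² ⇒ 61 = 5² + 6².
  Combine using the Brahmagupta–Fibonacci identity (a² + b²)(c² + d²) = (ac − bd)² + (ad + bc)² = (ac + bd)² + (ad − bc)²:
  17 · 61 = 1037: from (1² + 4²)(5² + 6²), take (1·5 − 4·6, 1·6 + 4·5) = (5 − 24, 6 + 20) = (-19, 26); dropping signs (only squares matter) gives (19, 26); check 19² + 26² = 361 + 676 = 1037 ✓.
  Scale by k = 5: (5·19, 5·26) = (95, 130).
Step 4: Order so x ≤ y and verify: 95² + 130² = 9025 + 16900 = 25925 = n. ✓

n = 25925 = 95² + 130² (one valid representation with x ≤ y).


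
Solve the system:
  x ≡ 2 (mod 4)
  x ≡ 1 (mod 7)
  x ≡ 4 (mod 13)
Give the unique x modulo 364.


Moduli 4, 7, 13 are pairwise coprime; by CRT there is a unique solution modulo M = 4 · 7 · 13 = 364.
Solve pairwise, accumulating the modulus:
  Start with x ≡ 2 (mod 4).
  Combine with x ≡ 1 (mod 7): since gcd(4, 7) = 1, we get a unique residue mod 28.
    Write x = 2 + 4·t and substitute into x ≡ 1 (mod 7): 4·t ≡ 1 − 2 = -1 (mod 7).
    Reduce coefficients mod 7: 4·t ≡ 6 (mod 7).
    The inverse of 4 mod 7 is 2 (since 4·2 = 8 = 1·7 + 1), so t ≡ 2·6 = 12 ≡ 5 (mod 7).
    Then x = 2 + 4·5 = 22, valid modulo lcm(4, 7) = 28: x ≡ 22 (mod 28).
  Combine with x ≡ 4 (mod 13): since gcd(28, 13) = 1, we get a unique residue mod 364.
    Write x = 22 + 28·t and substitute into x ≡ 4 (mod 13): 28·t ≡ 4 − 22 = -18 (mod 13).
    Reduce coefficients mod 13: 2·t ≡ 8 (mod 13).
    The inverse of 2 mod 13 is 7 (since 2·7 = 14 = 1·13 + 1), so t ≡ 7·8 = 56 ≡ 4 (mod 13).
    Then x = 22 + 28·4 = 134, valid modulo lcm(28, 13) = 364: x ≡ 134 (mod 364).
Verify: 134 mod 4 = 2 ✓, 134 mod 7 = 1 ✓, 134 mod 13 = 4 ✓.

x ≡ 134 (mod 364).


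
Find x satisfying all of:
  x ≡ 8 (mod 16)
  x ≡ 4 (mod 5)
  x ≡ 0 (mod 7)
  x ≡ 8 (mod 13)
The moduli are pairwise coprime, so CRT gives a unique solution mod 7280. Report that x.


Product of moduli M = 16 · 5 · 7 · 13 = 7280.
Merge one congruence at a time:
  Start: x ≡ 8 (mod 16).
  Combine with x ≡ 4 (mod 5); new modulus lcm = 80.
    Write x = 8 + 16·t and substitute into x ≡ 4 (mod 5): 16·t ≡ 4 − 8 = -4 (mod 5).
    Reduce coefficients mod 5: 1·t ≡ 1 (mod 5).
    So t ≡ 1 (mod 5).
    Then x = 8 + 16·1 = 24, valid modulo lcm(16, 5) = 80: x ≡ 24 (mod 80).
  Combine with x ≡ 0 (mod 7); new modulus lcm = 560.
    Write x = 24 + 80·t and substitute into x ≡ 0 (mod 7): 80·t ≡ 0 − 24 = -24 (mod 7).
    Reduce coefficients mod 7: 3·t ≡ 4 (mod 7).
    The inverse of 3 mod 7 is 5 (since 3·5 = 15 = 2·7 + 1), so t ≡ 5·4 = 20 ≡ 6 (mod 7).
    Then x = 24 + 80·6 = 504, valid modulo lcm(80, 7) = 560: x ≡ 504 (mod 560).
  Combine with x ≡ 8 (mod 13); new modulus lcm = 7280.
    Write x = 504 + 560·t and substitute into x ≡ 8 (mod 13): 560·t ≡ 8 − 504 = -496 (mod 13).
    Reduce coefficients mod 13: 1·t ≡ 11 (mod 13).
    So t ≡ 11 (mod 13).
    Then x = 504 + 560·11 = 6664, valid modulo lcm(560, 13) = 7280: x ≡ 6664 (mod 7280).
Verify against each original: 6664 mod 16 = 8, 6664 mod 5 = 4, 6664 mod 7 = 0, 6664 mod 13 = 8.

x ≡ 6664 (mod 7280).


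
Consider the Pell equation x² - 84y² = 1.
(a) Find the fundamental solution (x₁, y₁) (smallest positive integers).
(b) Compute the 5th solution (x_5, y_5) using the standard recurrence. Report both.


Step 1: Find the fundamental solution (x₁, y₁) of x² - 84y² = 1.
  Expand √84 as a continued fraction. a₀ = ⌊√84⌋ = 9; iterate m_{k+1} = d_k·a_k − m_k, d_{k+1} = (84 − m_{k+1}²)/d_k, a_{k+1} = ⌊(a₀ + m_{k+1})/d_{k+1}⌋ (starting m₀ = 0, d₀ = 1), with convergents p_k = a_k·p_{k-1} + p_{k-2}, q_k = a_k·q_{k-1} + q_{k-2} (p₋₁ = 1, q₋₁ = 0):
  k = 0: a₀ = 9; p₀/q₀ = 9/1; p₀² − 84·q₀² = 81 − 84 = -3.
  k = 1: m = 9, d = 3, a = ⌊(9 + 9)/3⌋ = 6; p/q = (6·9 + 1)/(6·1 + 0) = 55/6; p² − 84·q² = 3025 − 3024 = 1.
  The first convergent with p² − 84·q² = 1 gives the fundamental solution (x₁, y₁) = (55, 6).
Step 2: Apply the recurrence (x_{n+1}, y_{n+1}) = (x₁x_n + 84y₁y_n, x₁y_n + y₁x_n) repeatedly.
  From (x_1, y_1) = (55, 6): x_2 = 55·55 + 84·6·6 = 6049; y_2 = 55·6 + 6·55 = 660.
  From (x_2, y_2) = (6049, 660): x_3 = 55·6049 + 84·6·660 = 665335; y_3 = 55·660 + 6·6049 = 72594.
  From (x_3, y_3) = (665335, 72594): x_4 = 55·665335 + 84·6·72594 = 73180801; y_4 = 55·72594 + 6·665335 = 7984680.
  From (x_4, y_4) = (73180801, 7984680): x_5 = 55·73180801 + 84·6·7984680 = 8049222775; y_5 = 55·7984680 + 6·73180801 = 878242206.
Step 3: Verify x_5² - 84·y_5² = 64789987281578700625 - 64789987281578700624 = 1 (should be 1). ✓

(x_1, y_1) = (55, 6); (x_5, y_5) = (8049222775, 878242206).


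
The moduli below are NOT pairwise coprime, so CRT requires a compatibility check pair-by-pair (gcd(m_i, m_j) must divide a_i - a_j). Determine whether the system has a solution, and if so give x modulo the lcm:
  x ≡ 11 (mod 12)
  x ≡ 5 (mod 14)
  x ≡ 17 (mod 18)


Moduli 12, 14, 18 are not pairwise coprime, so CRT works modulo lcm(m_i) when all pairwise compatibility conditions hold.
Pairwise compatibility: gcd(m_i, m_j) must divide a_i - a_j for every pair.
Merge one congruence at a time:
  Start: x ≡ 11 (mod 12).
  Combine with x ≡ 5 (mod 14): gcd(12, 14) = 2; 5 - 11 = -6, which IS divisible by 2, so compatible.
    Write x = 11 + 12·t and substitute into x ≡ 5 (mod 14): 12·t ≡ 5 − 11 = -6 (mod 14).
    Divide the congruence (and modulus) by g = 2: 6·t ≡ -3 (mod 7).
    Reduce coefficients mod 7: 6·t ≡ 4 (mod 7).
    The inverse of 6 mod 7 is 6 (since 6·6 = 36 = 5·7 + 1), so t ≡ 6·4 = 24 ≡ 3 (mod 7).
    Then x = 11 + 12·3 = 47, valid modulo lcm(12, 14) = 84: x ≡ 47 (mod 84).
  Combine with x ≡ 17 (mod 18): gcd(84, 18) = 6; 17 - 47 = -30, which IS divisible by 6, so compatible.
    Write x = 47 + 84·t and substitute into x ≡ 17 (mod 18): 84·t ≡ 17 − 47 = -30 (mod 18).
    Divide the congruence (and modulus) by g = 6: 14·t ≡ -5 (mod 3).
    Reduce coefficients mod 3: 2·t ≡ 1 (mod 3).
    The inverse of 2 mod 3 is 2 (since 2·2 = 4 = 1·3 + 1), so t ≡ 2·1 = 2 ≡ 2 (mod 3).
    Then x = 47 + 84·2 = 215, valid modulo lcm(84, 18) = 252: x ≡ 215 (mod 252).
Verify: 215 mod 12 = 11, 215 mod 14 = 5, 215 mod 18 = 17.

x ≡ 215 (mod 252).


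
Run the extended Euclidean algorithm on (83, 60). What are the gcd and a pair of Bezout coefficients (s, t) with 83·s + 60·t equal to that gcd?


Euclidean algorithm on (83, 60) — divide until remainder is 0:
  83 = 1 · 60 + 23
  60 = 2 · 23 + 14
  23 = 1 · 14 + 9
  14 = 1 · 9 + 5
  9 = 1 · 5 + 4
  5 = 1 · 4 + 1
  4 = 4 · 1 + 0
gcd(83, 60) = 1.
Track Bezout coefficients alongside the remainders: start with r₀ = 83 = a·1 + b·0 (s = 1, t = 0) and r₁ = 60 = a·0 + b·1 (s = 0, t = 1); each new remainder r_{k+1} = r_{k-1} − q_k·r_k inherits s_{k+1} = s_{k-1} − q_k·s_k, t_{k+1} = t_{k-1} − q_k·t_k, so r_k = a·s_k + b·t_k at every step:
  q = 1: r = 23, s = 1 − 1·0 = 1, t = 0 − 1·1 = -1  (check: 83·1 + 60·(-1) = 23)
  q = 2: r = 14, s = 0 − 2·1 = -2, t = 1 − 2·(-1) = 3  (check: 83·(-2) + 60·3 = 14)
  q = 1: r = 9, s = 1 − 1·(-2) = 3, t = -1 − 1·3 = -4  (check: 83·3 + 60·(-4) = 9)
  q = 1: r = 5, s = -2 − 1·3 = -5, t = 3 − 1·(-4) = 7  (check: 83·(-5) + 60·7 = 5)
  q = 1: r = 4, s = 3 − 1·(-5) = 8, t = -4 − 1·7 = -11  (check: 83·8 + 60·(-11) = 4)
  q = 1: r = 1, s = -5 − 1·8 = -13, t = 7 − 1·(-11) = 18  (check: 83·(-13) + 60·18 = 1)
The row with r = 1 (the gcd) gives the Bezout coefficients s = -13, t = 18.
Result: 83 · (-13) + 60 · (18) = 1.

gcd(83, 60) = 1; s = -13, t = 18 (check: 83·(-13) + 60·18 = 1).


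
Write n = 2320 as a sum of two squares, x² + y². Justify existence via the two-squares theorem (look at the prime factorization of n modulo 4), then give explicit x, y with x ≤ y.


Step 1: Factor n = 2320 = 2^4 · 5 · 29.
Step 2: Check the mod-4 condition on each prime factor: 2 = 2 (special); 5 ≡ 1 (mod 4), exponent 1; 29 ≡ 1 (mod 4), exponent 1.
All primes ≡ 3 (mod 4) appear to even exponent (or don't appear), so by the two-squares theorem n IS expressible as a sum of two squares.
Step 3: Build a representation. Group n = k² · m with k = 4 and m = 5 · 29 = 145 (a product of primes ≡ 1 (mod 4)); a representation of m scales to one of n via (k·x)² + (k·y)² = k²(x² + y²). Each prime p ≡ 1 (mod 4) is itself a sum of two squares; find a² by testing p − a² for a perfect square:
  5: 5 − 1² = 4 = 2² ⇒ 5 = 1² + 2².
  29: 29 − 1² = 28, 29 − 2² = 25 = 5² ⇒ 29 = 2² + 5².
  Combine using the Brahmagupta–Fibonacci identity (a² + b²)(c² + d²) = (ac − bd)² + (ad + bc)² = (ac + bd)² + (ad − bc)²:
  5 · 29 = 145: from (1² + 2²)(2² + 5²), take (1·2 − 2·5, 1·5 + 2·2) = (2 − 10, 5 + 4) = (-8, 9); dropping signs (only squares matter) gives (8, 9); check 8² + 9² = 64 + 81 = 145 ✓.
  Scale by k = 4: (4·8, 4·9) = (32, 36).
Step 4: Order so x ≤ y and verify: 32² + 36² = 1024 + 1296 = 2320 = n. ✓

n = 2320 = 32² + 36² (one valid representation with x ≤ y).


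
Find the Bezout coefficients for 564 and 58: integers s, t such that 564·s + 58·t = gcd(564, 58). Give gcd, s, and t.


Euclidean algorithm on (564, 58) — divide until remainder is 0:
  564 = 9 · 58 + 42
  58 = 1 · 42 + 16
  42 = 2 · 16 + 10
  16 = 1 · 10 + 6
  10 = 1 · 6 + 4
  6 = 1 · 4 + 2
  4 = 2 · 2 + 0
gcd(564, 58) = 2.
Track Bezout coefficients alongside the remainders: start with r₀ = 564 = a·1 + b·0 (s = 1, t = 0) and r₁ = 58 = a·0 + b·1 (s = 0, t = 1); each new remainder r_{k+1} = r_{k-1} − q_k·r_k inherits s_{k+1} = s_{k-1} − q_k·s_k, t_{k+1} = t_{k-1} − q_k·t_k, so r_k = a·s_k + b·t_k at every step:
  q = 9: r = 42, s = 1 − 9·0 = 1, t = 0 − 9·1 = -9  (check: 564·1 + 58·(-9) = 42)
  q = 1: r = 16, s = 0 − 1·1 = -1, t = 1 − 1·(-9) = 10  (check: 564·(-1) + 58·10 = 16)
  q = 2: r = 10, s = 1 − 2·(-1) = 3, t = -9 − 2·10 = -29  (check: 564·3 + 58·(-29) = 10)
  q = 1: r = 6, s = -1 − 1·3 = -4, t = 10 − 1·(-29) = 39  (check: 564·(-4) + 58·39 = 6)
  q = 1: r = 4, s = 3 − 1·(-4) = 7, t = -29 − 1·39 = -68  (check: 564·7 + 58·(-68) = 4)
  q = 1: r = 2, s = -4 − 1·7 = -11, t = 39 − 1·(-68) = 107  (check: 564·(-11) + 58·107 = 2)
The row with r = 2 (the gcd) gives the Bezout coefficients s = -11, t = 107.
Result: 564 · (-11) + 58 · (107) = 2.

gcd(564, 58) = 2; s = -11, t = 107 (check: 564·(-11) + 58·107 = 2).


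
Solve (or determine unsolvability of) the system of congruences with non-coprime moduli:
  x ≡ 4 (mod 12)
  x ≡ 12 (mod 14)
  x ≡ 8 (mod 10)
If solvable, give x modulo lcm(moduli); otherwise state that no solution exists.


Moduli 12, 14, 10 are not pairwise coprime, so CRT works modulo lcm(m_i) when all pairwise compatibility conditions hold.
Pairwise compatibility: gcd(m_i, m_j) must divide a_i - a_j for every pair.
Merge one congruence at a time:
  Start: x ≡ 4 (mod 12).
  Combine with x ≡ 12 (mod 14): gcd(12, 14) = 2; 12 - 4 = 8, which IS divisible by 2, so compatible.
    Write x = 4 + 12·t and substitute into x ≡ 12 (mod 14): 12·t ≡ 12 − 4 = 8 (mod 14).
    Divide the congruence (and modulus) by g = 2: 6·t ≡ 4 (mod 7).
    The inverse of 6 mod 7 is 6 (since 6·6 = 36 = 5·7 + 1), so t ≡ 6·4 = 24 ≡ 3 (mod 7).
    Then x = 4 + 12·3 = 40, valid modulo lcm(12, 14) = 84: x ≡ 40 (mod 84).
  Combine with x ≡ 8 (mod 10): gcd(84, 10) = 2; 8 - 40 = -32, which IS divisible by 2, so compatible.
    Write x = 40 + 84·t and substitute into x ≡ 8 (mod 10): 84·t ≡ 8 − 40 = -32 (mod 10).
    Divide the congruence (and modulus) by g = 2: 42·t ≡ -16 (mod 5).
    Reduce coefficients mod 5: 2·t ≡ 4 (mod 5).
    The inverse of 2 mod 5 is 3 (since 2·3 = 6 = 1·5 + 1), so t ≡ 3·4 = 12 ≡ 2 (mod 5).
    Then x = 40 + 84·2 = 208, valid modulo lcm(84, 10) = 420: x ≡ 208 (mod 420).
Verify: 208 mod 12 = 4, 208 mod 14 = 12, 208 mod 10 = 8.

x ≡ 208 (mod 420).


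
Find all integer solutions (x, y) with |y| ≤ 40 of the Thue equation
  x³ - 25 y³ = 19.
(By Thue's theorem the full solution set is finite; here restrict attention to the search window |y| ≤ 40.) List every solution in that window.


The equation is x³ - 25y³ = 19. For fixed y, x³ = 25·y³ + 19, so a solution requires the RHS to be a perfect cube.
Strategy: iterate y from -40 to 40, compute RHS = 25·y³ + 19, and check whether it is a (positive or negative) perfect cube.
Check small values of y:
  y = 0: RHS = 19 is not a perfect cube.
  y = 1: RHS = 44 is not a perfect cube.
  y = -1: RHS = -6 is not a perfect cube.
  y = 2: RHS = 219 is not a perfect cube.
  y = -2: RHS = -181 is not a perfect cube.
  y = 3: RHS = 694 is not a perfect cube.
  y = -3: RHS = -656 is not a perfect cube.
Continuing the search up to |y| = 40 finds no solutions either.
No (x, y) in the scanned range satisfies the equation.

No integer solutions with |y| ≤ 40.


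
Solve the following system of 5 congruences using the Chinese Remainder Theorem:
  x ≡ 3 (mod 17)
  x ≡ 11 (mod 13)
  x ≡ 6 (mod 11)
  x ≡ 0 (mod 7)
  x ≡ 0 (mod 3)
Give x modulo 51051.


Product of moduli M = 17 · 13 · 11 · 7 · 3 = 51051.
Merge one congruence at a time:
  Start: x ≡ 3 (mod 17).
  Combine with x ≡ 11 (mod 13); new modulus lcm = 221.
    Write x = 3 + 17·t and substitute into x ≡ 11 (mod 13): 17·t ≡ 11 − 3 = 8 (mod 13).
    Reduce coefficients mod 13: 4·t ≡ 8 (mod 13).
    The inverse of 4 mod 13 is 10 (since 4·10 = 40 = 3·13 + 1), so t ≡ 10·8 = 80 ≡ 2 (mod 13).
    Then x = 3 + 17·2 = 37, valid modulo lcm(17, 13) = 221: x ≡ 37 (mod 221).
  Combine with x ≡ 6 (mod 11); new modulus lcm = 2431.
    Write x = 37 + 221·t and substitute into x ≡ 6 (mod 11): 221·t ≡ 6 − 37 = -31 (mod 11).
    Reduce coefficients mod 11: 1·t ≡ 2 (mod 11).
    So t ≡ 2 (mod 11).
    Then x = 37 + 221·2 = 479, valid modulo lcm(221, 11) = 2431: x ≡ 479 (mod 2431).
  Combine with x ≡ 0 (mod 7); new modulus lcm = 17017.
    Write x = 479 + 2431·t and substitute into x ≡ 0 (mod 7): 2431·t ≡ 0 − 479 = -479 (mod 7).
    Reduce coefficients mod 7: 2·t ≡ 4 (mod 7).
    The inverse of 2 mod 7 is 4 (since 2·4 = 8 = 1·7 + 1), so t ≡ 4·4 = 16 ≡ 2 (mod 7).
    Then x = 479 + 2431·2 = 5341, valid modulo lcm(2431, 7) = 17017: x ≡ 5341 (mod 17017).
  Combine with x ≡ 0 (mod 3); new modulus lcm = 51051.
    Write x = 5341 + 17017·t and substitute into x ≡ 0 (mod 3): 17017·t ≡ 0 − 5341 = -5341 (mod 3).
    Reduce coefficients mod 3: 1·t ≡ 2 (mod 3).
    So t ≡ 2 (mod 3).
    Then x = 5341 + 17017·2 = 39375, valid modulo lcm(17017, 3) = 51051: x ≡ 39375 (mod 51051).
Verify against each original: 39375 mod 17 = 3, 39375 mod 13 = 11, 39375 mod 11 = 6, 39375 mod 7 = 0, 39375 mod 3 = 0.

x ≡ 39375 (mod 51051).


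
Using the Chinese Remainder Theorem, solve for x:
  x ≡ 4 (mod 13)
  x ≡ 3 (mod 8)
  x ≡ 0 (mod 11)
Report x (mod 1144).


Moduli 13, 8, 11 are pairwise coprime; by CRT there is a unique solution modulo M = 13 · 8 · 11 = 1144.
Solve pairwise, accumulating the modulus:
  Start with x ≡ 4 (mod 13).
  Combine with x ≡ 3 (mod 8): since gcd(13, 8) = 1, we get a unique residue mod 104.
    Write x = 4 + 13·t and substitute into x ≡ 3 (mod 8): 13·t ≡ 3 − 4 = -1 (mod 8).
    Reduce coefficients mod 8: 5·t ≡ 7 (mod 8).
    The inverse of 5 mod 8 is 5 (since 5·5 = 25 = 3·8 + 1), so t ≡ 5·7 = 35 ≡ 3 (mod 8).
    Then x = 4 + 13·3 = 43, valid modulo lcm(13, 8) = 104: x ≡ 43 (mod 104).
  Combine with x ≡ 0 (mod 11): since gcd(104, 11) = 1, we get a unique residue mod 1144.
    Write x = 43 + 104·t and substitute into x ≡ 0 (mod 11): 104·t ≡ 0 − 43 = -43 (mod 11).
    Reduce coefficients mod 11: 5·t ≡ 1 (mod 11).
    The inverse of 5 mod 11 is 9 (since 5·9 = 45 = 4·11 + 1), so t ≡ 9·1 = 9 ≡ 9 (mod 11).
    Then x = 43 + 104·9 = 979, valid modulo lcm(104, 11) = 1144: x ≡ 979 (mod 1144).
Verify: 979 mod 13 = 4 ✓, 979 mod 8 = 3 ✓, 979 mod 11 = 0 ✓.

x ≡ 979 (mod 1144).


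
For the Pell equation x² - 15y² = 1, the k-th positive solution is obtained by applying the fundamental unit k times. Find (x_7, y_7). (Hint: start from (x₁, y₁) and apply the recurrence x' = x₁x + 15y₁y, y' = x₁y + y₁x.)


Step 1: Find the fundamental solution (x₁, y₁) of x² - 15y² = 1.
  Expand √15 as a continued fraction. a₀ = ⌊√15⌋ = 3; iterate m_{k+1} = d_k·a_k − m_k, d_{k+1} = (15 − m_{k+1}²)/d_k, a_{k+1} = ⌊(a₀ + m_{k+1})/d_{k+1}⌋ (starting m₀ = 0, d₀ = 1), with convergents p_k = a_k·p_{k-1} + p_{k-2}, q_k = a_k·q_{k-1} + q_{k-2} (p₋₁ = 1, q₋₁ = 0):
  k = 0: a₀ = 3; p₀/q₀ = 3/1; p₀² − 15·q₀² = 9 − 15 = -6.
  k = 1: m = 3, d = 6, a = ⌊(3 + 3)/6⌋ = 1; p/q = (1·3 + 1)/(1·1 + 0) = 4/1; p² − 15·q² = 16 − 15 = 1.
  The first convergent with p² − 15·q² = 1 gives the fundamental solution (x₁, y₁) = (4, 1).
Step 2: Apply the recurrence (x_{n+1}, y_{n+1}) = (x₁x_n + 15y₁y_n, x₁y_n + y₁x_n) repeatedly.
  From (x_1, y_1) = (4, 1): x_2 = 4·4 + 15·1·1 = 31; y_2 = 4·1 + 1·4 = 8.
  From (x_2, y_2) = (31, 8): x_3 = 4·31 + 15·1·8 = 244; y_3 = 4·8 + 1·31 = 63.
  From (x_3, y_3) = (244, 63): x_4 = 4·244 + 15·1·63 = 1921; y_4 = 4·63 + 1·244 = 496.
  From (x_4, y_4) = (1921, 496): x_5 = 4·1921 + 15·1·496 = 15124; y_5 = 4·496 + 1·1921 = 3905.
  From (x_5, y_5) = (15124, 3905): x_6 = 4·15124 + 15·1·3905 = 119071; y_6 = 4·3905 + 1·15124 = 30744.
  From (x_6, y_6) = (119071, 30744): x_7 = 4·119071 + 15·1·30744 = 937444; y_7 = 4·30744 + 1·119071 = 242047.
Step 3: Verify x_7² - 15·y_7² = 878801253136 - 878801253135 = 1 (should be 1). ✓

(x_1, y_1) = (4, 1); (x_7, y_7) = (937444, 242047).


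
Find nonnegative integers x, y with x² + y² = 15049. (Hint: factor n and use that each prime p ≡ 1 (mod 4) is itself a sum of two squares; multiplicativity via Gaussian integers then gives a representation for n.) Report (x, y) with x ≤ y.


Step 1: Factor n = 15049 = 101 · 149.
Step 2: Check the mod-4 condition on each prime factor: 101 ≡ 1 (mod 4), exponent 1; 149 ≡ 1 (mod 4), exponent 1.
All primes ≡ 3 (mod 4) appear to even exponent (or don't appear), so by the two-squares theorem n IS expressible as a sum of two squares.
Step 3: Build a representation. Here n = 101 · 149 is a product of primes ≡ 1 (mod 4). Each prime p ≡ 1 (mod 4) is itself a sum of two squares; find a² by testing p − a² for a perfect square:
  101: 101 − 1² = 100 = 10² ⇒ 101 = 1² + 10².
  149: 149 − 1² = 148, 149 − 2² = 145, 149 − 3² = 140, 149 − 4² = 133, 149 − 5² = 124, 149 − 6² = 113, 149 − 7² = 100 = 10² ⇒ 149 = 7² + 10².
  Combine using the Brahmagupta–Fibonacci identity (a² + b²)(c² + d²) = (ac − bd)² + (ad + bc)² = (ac + bd)² + (ad − bc)²:
  101 · 149 = 15049: from (1² + 10²)(7² + 10²), take (1·7 − 10·10, 1·10 + 10·7) = (7 − 100, 10 + 70) = (-93, 80); dropping signs (only squares matter) gives (93, 80); check 93² + 80² = 8649 + 6400 = 15049 ✓.
Step 4: Order so x ≤ y and verify: 80² + 93² = 6400 + 8649 = 15049 = n. ✓

n = 15049 = 80² + 93² (one valid representation with x ≤ y).


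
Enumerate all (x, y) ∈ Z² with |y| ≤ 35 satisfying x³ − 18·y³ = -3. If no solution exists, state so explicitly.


The equation is x³ - 18y³ = -3. For fixed y, x³ = 18·y³ − 3, so a solution requires the RHS to be a perfect cube.
Strategy: iterate y from -35 to 35, compute RHS = 18·y³ − 3, and check whether it is a (positive or negative) perfect cube.
Check small values of y:
  y = 0: RHS = -3 is not a perfect cube.
  y = 1: RHS = 15 is not a perfect cube.
  y = -1: RHS = -21 is not a perfect cube.
  y = 2: RHS = 141 is not a perfect cube.
  y = -2: RHS = -147 is not a perfect cube.
  y = 3: RHS = 483 is not a perfect cube.
  y = -3: RHS = -489 is not a perfect cube.
Continuing the search up to |y| = 35 finds no solutions either.
No (x, y) in the scanned range satisfies the equation.

No integer solutions with |y| ≤ 35.


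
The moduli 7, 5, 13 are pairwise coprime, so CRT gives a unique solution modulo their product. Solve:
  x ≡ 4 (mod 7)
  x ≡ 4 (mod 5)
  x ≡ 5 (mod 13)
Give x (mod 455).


Moduli 7, 5, 13 are pairwise coprime; by CRT there is a unique solution modulo M = 7 · 5 · 13 = 455.
Solve pairwise, accumulating the modulus:
  Start with x ≡ 4 (mod 7).
  Combine with x ≡ 4 (mod 5): since gcd(7, 5) = 1, we get a unique residue mod 35.
    Write x = 4 + 7·t and substitute into x ≡ 4 (mod 5): 7·t ≡ 4 − 4 = 0 (mod 5).
    Reduce coefficients mod 5: 2·t ≡ 0 (mod 5).
    The inverse of 2 mod 5 is 3 (since 2·3 = 6 = 1·5 + 1), so t ≡ 3·0 = 0 ≡ 0 (mod 5).
    Then x = 4 + 7·0 = 4, valid modulo lcm(7, 5) = 35: x ≡ 4 (mod 35).
  Combine with x ≡ 5 (mod 13): since gcd(35, 13) = 1, we get a unique residue mod 455.
    Write x = 4 + 35·t and substitute into x ≡ 5 (mod 13): 35·t ≡ 5 − 4 = 1 (mod 13).
    Reduce coefficients mod 13: 9·t ≡ 1 (mod 13).
    The inverse of 9 mod 13 is 3 (since 9·3 = 27 = 2·13 + 1), so t ≡ 3·1 = 3 ≡ 3 (mod 13).
    Then x = 4 + 35·3 = 109, valid modulo lcm(35, 13) = 455: x ≡ 109 (mod 455).
Verify: 109 mod 7 = 4 ✓, 109 mod 5 = 4 ✓, 109 mod 13 = 5 ✓.

x ≡ 109 (mod 455).


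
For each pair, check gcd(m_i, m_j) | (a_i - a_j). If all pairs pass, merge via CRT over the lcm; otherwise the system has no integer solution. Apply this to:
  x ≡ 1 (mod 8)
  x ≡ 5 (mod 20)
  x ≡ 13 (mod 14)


Moduli 8, 20, 14 are not pairwise coprime, so CRT works modulo lcm(m_i) when all pairwise compatibility conditions hold.
Pairwise compatibility: gcd(m_i, m_j) must divide a_i - a_j for every pair.
Merge one congruence at a time:
  Start: x ≡ 1 (mod 8).
  Combine with x ≡ 5 (mod 20): gcd(8, 20) = 4; 5 - 1 = 4, which IS divisible by 4, so compatible.
    Write x = 1 + 8·t and substitute into x ≡ 5 (mod 20): 8·t ≡ 5 − 1 = 4 (mod 20).
    Divide the congruence (and modulus) by g = 4: 2·t ≡ 1 (mod 5).
    The inverse of 2 mod 5 is 3 (since 2·3 = 6 = 1·5 + 1), so t ≡ 3·1 = 3 ≡ 3 (mod 5).
    Then x = 1 + 8·3 = 25, valid modulo lcm(8, 20) = 40: x ≡ 25 (mod 40).
  Combine with x ≡ 13 (mod 14): gcd(40, 14) = 2; 13 - 25 = -12, which IS divisible by 2, so compatible.
    Write x = 25 + 40·t and substitute into x ≡ 13 (mod 14): 40·t ≡ 13 − 25 = -12 (mod 14).
    Divide the congruence (and modulus) by g = 2: 20·t ≡ -6 (mod 7).
    Reduce coefficients mod 7: 6·t ≡ 1 (mod 7).
    The inverse of 6 mod 7 is 6 (since 6·6 = 36 = 5·7 + 1), so t ≡ 6·1 = 6 ≡ 6 (mod 7).
    Then x = 25 + 40·6 = 265, valid modulo lcm(40, 14) = 280: x ≡ 265 (mod 280).
Verify: 265 mod 8 = 1, 265 mod 20 = 5, 265 mod 14 = 13.

x ≡ 265 (mod 280).


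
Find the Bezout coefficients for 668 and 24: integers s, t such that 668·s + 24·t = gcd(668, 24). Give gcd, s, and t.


Euclidean algorithm on (668, 24) — divide until remainder is 0:
  668 = 27 · 24 + 20
  24 = 1 · 20 + 4
  20 = 5 · 4 + 0
gcd(668, 24) = 4.
Track Bezout coefficients alongside the remainders: start with r₀ = 668 = a·1 + b·0 (s = 1, t = 0) and r₁ = 24 = a·0 + b·1 (s = 0, t = 1); each new remainder r_{k+1} = r_{k-1} − q_k·r_k inherits s_{k+1} = s_{k-1} − q_k·s_k, t_{k+1} = t_{k-1} − q_k·t_k, so r_k = a·s_k + b·t_k at every step:
  q = 27: r = 20, s = 1 − 27·0 = 1, t = 0 − 27·1 = -27  (check: 668·1 + 24·(-27) = 20)
  q = 1: r = 4, s = 0 − 1·1 = -1, t = 1 − 1·(-27) = 28  (check: 668·(-1) + 24·28 = 4)
The row with r = 4 (the gcd) gives the Bezout coefficients s = -1, t = 28.
Result: 668 · (-1) + 24 · (28) = 4.

gcd(668, 24) = 4; s = -1, t = 28 (check: 668·(-1) + 24·28 = 4).


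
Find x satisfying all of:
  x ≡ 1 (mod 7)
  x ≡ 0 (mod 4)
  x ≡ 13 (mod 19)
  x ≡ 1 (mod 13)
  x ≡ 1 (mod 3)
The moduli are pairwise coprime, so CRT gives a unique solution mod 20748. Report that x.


Product of moduli M = 7 · 4 · 19 · 13 · 3 = 20748.
Merge one congruence at a time:
  Start: x ≡ 1 (mod 7).
  Combine with x ≡ 0 (mod 4); new modulus lcm = 28.
    Write x = 1 + 7·t and substitute into x ≡ 0 (mod 4): 7·t ≡ 0 − 1 = -1 (mod 4).
    Reduce coefficients mod 4: 3·t ≡ 3 (mod 4).
    The inverse of 3 mod 4 is 3 (since 3·3 = 9 = 2·4 + 1), so t ≡ 3·3 = 9 ≡ 1 (mod 4).
    Then x = 1 + 7·1 = 8, valid modulo lcm(7, 4) = 28: x ≡ 8 (mod 28).
  Combine with x ≡ 13 (mod 19); new modulus lcm = 532.
    Write x = 8 + 28·t and substitute into x ≡ 13 (mod 19): 28·t ≡ 13 − 8 = 5 (mod 19).
    Reduce coefficients mod 19: 9·t ≡ 5 (mod 19).
    The inverse of 9 mod 19 is 17 (since 9·17 = 153 = 8·19 + 1), so t ≡ 17·5 = 85 ≡ 9 (mod 19).
    Then x = 8 + 28·9 = 260, valid modulo lcm(28, 19) = 532: x ≡ 260 (mod 532).
  Combine with x ≡ 1 (mod 13); new modulus lcm = 6916.
    Write x = 260 + 532·t and substitute into x ≡ 1 (mod 13): 532·t ≡ 1 − 260 = -259 (mod 13).
    Reduce coefficients mod 13: 12·t ≡ 1 (mod 13).
    The inverse of 12 mod 13 is 12 (since 12·12 = 144 = 11·13 + 1), so t ≡ 12·1 = 12 ≡ 12 (mod 13).
    Then x = 260 + 532·12 = 6644, valid modulo lcm(532, 13) = 6916: x ≡ 6644 (mod 6916).
  Combine with x ≡ 1 (mod 3); new modulus lcm = 20748.
    Write x = 6644 + 6916·t and substitute into x ≡ 1 (mod 3): 6916·t ≡ 1 − 6644 = -6643 (mod 3).
    Reduce coefficients mod 3: 1·t ≡ 2 (mod 3).
    So t ≡ 2 (mod 3).
    Then x = 6644 + 6916·2 = 20476, valid modulo lcm(6916, 3) = 20748: x ≡ 20476 (mod 20748).
Verify against each original: 20476 mod 7 = 1, 20476 mod 4 = 0, 20476 mod 19 = 13, 20476 mod 13 = 1, 20476 mod 3 = 1.

x ≡ 20476 (mod 20748).


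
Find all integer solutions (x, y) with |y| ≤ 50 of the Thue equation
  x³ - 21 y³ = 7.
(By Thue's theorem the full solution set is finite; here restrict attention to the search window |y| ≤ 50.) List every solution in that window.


The equation is x³ - 21y³ = 7. For fixed y, x³ = 21·y³ + 7, so a solution requires the RHS to be a perfect cube.
Strategy: iterate y from -50 to 50, compute RHS = 21·y³ + 7, and check whether it is a (positive or negative) perfect cube.
Check small values of y:
  y = 0: RHS = 7 is not a perfect cube.
  y = 1: RHS = 28 is not a perfect cube.
  y = -1: RHS = -14 is not a perfect cube.
  y = 2: RHS = 175 is not a perfect cube.
  y = -2: RHS = -161 is not a perfect cube.
  y = 3: RHS = 574 is not a perfect cube.
  y = -3: RHS = -560 is not a perfect cube.
Continuing the search up to |y| = 50 finds no solutions either.
No (x, y) in the scanned range satisfies the equation.

No integer solutions with |y| ≤ 50.


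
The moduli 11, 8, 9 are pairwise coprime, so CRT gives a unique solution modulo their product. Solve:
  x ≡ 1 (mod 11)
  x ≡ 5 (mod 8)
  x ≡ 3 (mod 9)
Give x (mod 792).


Moduli 11, 8, 9 are pairwise coprime; by CRT there is a unique solution modulo M = 11 · 8 · 9 = 792.
Solve pairwise, accumulating the modulus:
  Start with x ≡ 1 (mod 11).
  Combine with x ≡ 5 (mod 8): since gcd(11, 8) = 1, we get a unique residue mod 88.
    Write x = 1 + 11·t and substitute into x ≡ 5 (mod 8): 11·t ≡ 5 − 1 = 4 (mod 8).
    Reduce coefficients mod 8: 3·t ≡ 4 (mod 8).
    The inverse of 3 mod 8 is 3 (since 3·3 = 9 = 1·8 + 1), so t ≡ 3·4 = 12 ≡ 4 (mod 8).
    Then x = 1 + 11·4 = 45, valid modulo lcm(11, 8) = 88: x ≡ 45 (mod 88).
  Combine with x ≡ 3 (mod 9): since gcd(88, 9) = 1, we get a unique residue mod 792.
    Write x = 45 + 88·t and substitute into x ≡ 3 (mod 9): 88·t ≡ 3 − 45 = -42 (mod 9).
    Reduce coefficients mod 9: 7·t ≡ 3 (mod 9).
    The inverse of 7 mod 9 is 4 (since 7·4 = 28 = 3·9 + 1), so t ≡ 4·3 = 12 ≡ 3 (mod 9).
    Then x = 45 + 88·3 = 309, valid modulo lcm(88, 9) = 792: x ≡ 309 (mod 792).
Verify: 309 mod 11 = 1 ✓, 309 mod 8 = 5 ✓, 309 mod 9 = 3 ✓.

x ≡ 309 (mod 792).


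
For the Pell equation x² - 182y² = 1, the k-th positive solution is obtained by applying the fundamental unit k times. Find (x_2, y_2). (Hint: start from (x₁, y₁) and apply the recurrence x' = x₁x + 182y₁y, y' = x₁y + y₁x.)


Step 1: Find the fundamental solution (x₁, y₁) of x² - 182y² = 1.
  Expand √182 as a continued fraction. a₀ = ⌊√182⌋ = 13; iterate m_{k+1} = d_k·a_k − m_k, d_{k+1} = (182 − m_{k+1}²)/d_k, a_{k+1} = ⌊(a₀ + m_{k+1})/d_{k+1}⌋ (starting m₀ = 0, d₀ = 1), with convergents p_k = a_k·p_{k-1} + p_{k-2}, q_k = a_k·q_{k-1} + q_{k-2} (p₋₁ = 1, q₋₁ = 0):
  k = 0: a₀ = 13; p₀/q₀ = 13/1; p₀² − 182·q₀² = 169 − 182 = -13.
  k = 1: m = 13, d = 13, a = ⌊(13 + 13)/13⌋ = 2; p/q = (2·13 + 1)/(2·1 + 0) = 27/2; p² − 182·q² = 729 − 728 = 1.
  The first convergent with p² − 182·q² = 1 gives the fundamental solution (x₁, y₁) = (27, 2).
Step 2: Apply the recurrence (x_{n+1}, y_{n+1}) = (x₁x_n + 182y₁y_n, x₁y_n + y₁x_n) repeatedly.
  From (x_1, y_1) = (27, 2): x_2 = 27·27 + 182·2·2 = 1457; y_2 = 27·2 + 2·27 = 108.
Step 3: Verify x_2² - 182·y_2² = 2122849 - 2122848 = 1 (should be 1). ✓

(x_1, y_1) = (27, 2); (x_2, y_2) = (1457, 108).


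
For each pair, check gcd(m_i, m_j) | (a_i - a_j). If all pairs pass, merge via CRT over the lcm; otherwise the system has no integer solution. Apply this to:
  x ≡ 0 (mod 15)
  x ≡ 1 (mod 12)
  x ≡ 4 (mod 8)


Moduli 15, 12, 8 are not pairwise coprime, so CRT works modulo lcm(m_i) when all pairwise compatibility conditions hold.
Pairwise compatibility: gcd(m_i, m_j) must divide a_i - a_j for every pair.
Merge one congruence at a time:
  Start: x ≡ 0 (mod 15).
  Combine with x ≡ 1 (mod 12): gcd(15, 12) = 3, and 1 - 0 = 1 is NOT divisible by 3.
    ⇒ system is inconsistent (no integer solution).

No solution (the system is inconsistent).


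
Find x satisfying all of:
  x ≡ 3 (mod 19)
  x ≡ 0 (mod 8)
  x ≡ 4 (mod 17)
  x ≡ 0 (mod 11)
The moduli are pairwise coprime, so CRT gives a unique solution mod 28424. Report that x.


Product of moduli M = 19 · 8 · 17 · 11 = 28424.
Merge one congruence at a time:
  Start: x ≡ 3 (mod 19).
  Combine with x ≡ 0 (mod 8); new modulus lcm = 152.
    Write x = 3 + 19·t and substitute into x ≡ 0 (mod 8): 19·t ≡ 0 − 3 = -3 (mod 8).
    Reduce coefficients mod 8: 3·t ≡ 5 (mod 8).
    The inverse of 3 mod 8 is 3 (since 3·3 = 9 = 1·8 + 1), so t ≡ 3·5 = 15 ≡ 7 (mod 8).
    Then x = 3 + 19·7 = 136, valid modulo lcm(19, 8) = 152: x ≡ 136 (mod 152).
  Combine with x ≡ 4 (mod 17); new modulus lcm = 2584.
    Write x = 136 + 152·t and substitute into x ≡ 4 (mod 17): 152·t ≡ 4 − 136 = -132 (mod 17).
    Reduce coefficients mod 17: 16·t ≡ 4 (mod 17).
    The inverse of 16 mod 17 is 16 (since 16·16 = 256 = 15·17 + 1), so t ≡ 16·4 = 64 ≡ 13 (mod 17).
    Then x = 136 + 152·13 = 2112, valid modulo lcm(152, 17) = 2584: x ≡ 2112 (mod 2584).
  Combine with x ≡ 0 (mod 11); new modulus lcm = 28424.
    Write x = 2112 + 2584·t and substitute into x ≡ 0 (mod 11): 2584·t ≡ 0 − 2112 = -2112 (mod 11).
    Reduce coefficients mod 11: 10·t ≡ 0 (mod 11).
    The inverse of 10 mod 11 is 10 (since 10·10 = 100 = 9·11 + 1), so t ≡ 10·0 = 0 ≡ 0 (mod 11).
    Then x = 2112 + 2584·0 = 2112, valid modulo lcm(2584, 11) = 28424: x ≡ 2112 (mod 28424).
Verify against each original: 2112 mod 19 = 3, 2112 mod 8 = 0, 2112 mod 17 = 4, 2112 mod 11 = 0.

x ≡ 2112 (mod 28424).


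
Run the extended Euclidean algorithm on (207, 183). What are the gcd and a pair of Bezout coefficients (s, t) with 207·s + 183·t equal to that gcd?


Euclidean algorithm on (207, 183) — divide until remainder is 0:
  207 = 1 · 183 + 24
  183 = 7 · 24 + 15
  24 = 1 · 15 + 9
  15 = 1 · 9 + 6
  9 = 1 · 6 + 3
  6 = 2 · 3 + 0
gcd(207, 183) = 3.
Track Bezout coefficients alongside the remainders: start with r₀ = 207 = a·1 + b·0 (s = 1, t = 0) and r₁ = 183 = a·0 + b·1 (s = 0, t = 1); each new remainder r_{k+1} = r_{k-1} − q_k·r_k inherits s_{k+1} = s_{k-1} − q_k·s_k, t_{k+1} = t_{k-1} − q_k·t_k, so r_k = a·s_k + b·t_k at every step:
  q = 1: r = 24, s = 1 − 1·0 = 1, t = 0 − 1·1 = -1  (check: 207·1 + 183·(-1) = 24)
  q = 7: r = 15, s = 0 − 7·1 = -7, t = 1 − 7·(-1) = 8  (check: 207·(-7) + 183·8 = 15)
  q = 1: r = 9, s = 1 − 1·(-7) = 8, t = -1 − 1·8 = -9  (check: 207·8 + 183·(-9) = 9)
  q = 1: r = 6, s = -7 − 1·8 = -15, t = 8 − 1·(-9) = 17  (check: 207·(-15) + 183·17 = 6)
  q = 1: r = 3, s = 8 − 1·(-15) = 23, t = -9 − 1·17 = -26  (check: 207·23 + 183·(-26) = 3)
The row with r = 3 (the gcd) gives the Bezout coefficients s = 23, t = -26.
Result: 207 · (23) + 183 · (-26) = 3.

gcd(207, 183) = 3; s = 23, t = -26 (check: 207·23 + 183·(-26) = 3).


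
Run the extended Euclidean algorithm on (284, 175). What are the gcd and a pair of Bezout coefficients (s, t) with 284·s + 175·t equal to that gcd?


Euclidean algorithm on (284, 175) — divide until remainder is 0:
  284 = 1 · 175 + 109
  175 = 1 · 109 + 66
  109 = 1 · 66 + 43
  66 = 1 · 43 + 23
  43 = 1 · 23 + 20
  23 = 1 · 20 + 3
  20 = 6 · 3 + 2
  3 = 1 · 2 + 1
  2 = 2 · 1 + 0
gcd(284, 175) = 1.
Track Bezout coefficients alongside the remainders: start with r₀ = 284 = a·1 + b·0 (s = 1, t = 0) and r₁ = 175 = a·0 + b·1 (s = 0, t = 1); each new remainder r_{k+1} = r_{k-1} − q_k·r_k inherits s_{k+1} = s_{k-1} − q_k·s_k, t_{k+1} = t_{k-1} − q_k·t_k, so r_k = a·s_k + b·t_k at every step:
  q = 1: r = 109, s = 1 − 1·0 = 1, t = 0 − 1·1 = -1  (check: 284·1 + 175·(-1) = 109)
  q = 1: r = 66, s = 0 − 1·1 = -1, t = 1 − 1·(-1) = 2  (check: 284·(-1) + 175·2 = 66)
  q = 1: r = 43, s = 1 − 1·(-1) = 2, t = -1 − 1·2 = -3  (check: 284·2 + 175·(-3) = 43)
  q = 1: r = 23, s = -1 − 1·2 = -3, t = 2 − 1·(-3) = 5  (check: 284·(-3) + 175·5 = 23)
  q = 1: r = 20, s = 2 − 1·(-3) = 5, t = -3 − 1·5 = -8  (check: 284·5 + 175·(-8) = 20)
  q = 1: r = 3, s = -3 − 1·5 = -8, t = 5 − 1·(-8) = 13  (check: 284·(-8) + 175·13 = 3)
  q = 6: r = 2, s = 5 − 6·(-8) = 53, t = -8 − 6·13 = -86  (check: 284·53 + 175·(-86) = 2)
  q = 1: r = 1, s = -8 − 1·53 = -61, t = 13 − 1·(-86) = 99  (check: 284·(-61) + 175·99 = 1)
The row with r = 1 (the gcd) gives the Bezout coefficients s = -61, t = 99.
Result: 284 · (-61) + 175 · (99) = 1.

gcd(284, 175) = 1; s = -61, t = 99 (check: 284·(-61) + 175·99 = 1).


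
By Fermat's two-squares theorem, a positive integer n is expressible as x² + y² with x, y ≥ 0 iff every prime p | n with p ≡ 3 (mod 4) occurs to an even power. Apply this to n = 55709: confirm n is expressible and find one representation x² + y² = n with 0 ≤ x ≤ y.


Step 1: Factor n = 55709 = 17 · 29 · 113.
Step 2: Check the mod-4 condition on each prime factor: 17 ≡ 1 (mod 4), exponent 1; 29 ≡ 1 (mod 4), exponent 1; 113 ≡ 1 (mod 4), exponent 1.
All primes ≡ 3 (mod 4) appear to even exponent (or don't appear), so by the two-squares theorem n IS expressible as a sum of two squares.
Step 3: Build a representation. Here n = 17 · 29 · 113 is a product of primes ≡ 1 (mod 4). Each prime p ≡ 1 (mod 4) is itself a sum of two squares; find a² by testing p − a² for a perfect square:
  17: 17 − 1² = 16 = 4² ⇒ 17 = 1² + 4².
  29: 29 − 1² = 28, 29 − 2² = 25 = 5² ⇒ 29 = 2² + 5².
  113: 113 − 1² = 112, 113 − 2² = 109, 113 − 3² = 104, 113 − 4² = 97, 113 − 5² = 88, 113 − 6² = 77, 113 − 7² = 64 = 8² ⇒ 113 = 7² + 8².
  Combine using the Brahmagupta–Fibonacci identity (a² + b²)(c² + d²) = (ac − bd)² + (ad + bc)² = (ac + bd)² + (ad − bc)²:
  17 · 29 = 493: from (1² + 4²)(2² + 5²), take (1·2 − 4·5, 1·5 + 4·2) = (2 − 20, 5 + 8) = (-18, 13); dropping signs (only squares matter) gives (18, 13); check 18² + 13² = 324 + 169 = 493 ✓.
  493 · 113 = 55709: from (18² + 13²)(7² + 8²), take (18·7 − 13·8, 18·8 + 13·7) = (126 − 104, 144 + 91) = (22, 235); check 22² + 235² = 484 + 55225 = 55709 ✓.
Step 4: Order so x ≤ y and verify: 22² + 235² = 484 + 55225 = 55709 = n. ✓

n = 55709 = 22² + 235² (one valid representation with x ≤ y).


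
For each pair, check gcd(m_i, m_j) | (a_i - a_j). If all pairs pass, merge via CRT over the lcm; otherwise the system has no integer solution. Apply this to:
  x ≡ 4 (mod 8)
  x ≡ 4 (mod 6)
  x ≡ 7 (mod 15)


Moduli 8, 6, 15 are not pairwise coprime, so CRT works modulo lcm(m_i) when all pairwise compatibility conditions hold.
Pairwise compatibility: gcd(m_i, m_j) must divide a_i - a_j for every pair.
Merge one congruence at a time:
  Start: x ≡ 4 (mod 8).
  Combine with x ≡ 4 (mod 6): gcd(8, 6) = 2; 4 - 4 = 0, which IS divisible by 2, so compatible.
    Write x = 4 + 8·t and substitute into x ≡ 4 (mod 6): 8·t ≡ 4 − 4 = 0 (mod 6).
    Divide the congruence (and modulus) by g = 2: 4·t ≡ 0 (mod 3).
    Reduce coefficients mod 3: 1·t ≡ 0 (mod 3).
    So t ≡ 0 (mod 3).
    Then x = 4 + 8·0 = 4, valid modulo lcm(8, 6) = 24: x ≡ 4 (mod 24).
  Combine with x ≡ 7 (mod 15): gcd(24, 15) = 3; 7 - 4 = 3, which IS divisible by 3, so compatible.
    Write x = 4 + 24·t and substitute into x ≡ 7 (mod 15): 24·t ≡ 7 − 4 = 3 (mod 15).
    Divide the congruence (and modulus) by g = 3: 8·t ≡ 1 (mod 5).
    Reduce coefficients mod 5: 3·t ≡ 1 (mod 5).
    The inverse of 3 mod 5 is 2 (since 3·2 = 6 = 1·5 + 1), so t ≡ 2·1 = 2 ≡ 2 (mod 5).
    Then x = 4 + 24·2 = 52, valid modulo lcm(24, 15) = 120: x ≡ 52 (mod 120).
Verify: 52 mod 8 = 4, 52 mod 6 = 4, 52 mod 15 = 7.

x ≡ 52 (mod 120).
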